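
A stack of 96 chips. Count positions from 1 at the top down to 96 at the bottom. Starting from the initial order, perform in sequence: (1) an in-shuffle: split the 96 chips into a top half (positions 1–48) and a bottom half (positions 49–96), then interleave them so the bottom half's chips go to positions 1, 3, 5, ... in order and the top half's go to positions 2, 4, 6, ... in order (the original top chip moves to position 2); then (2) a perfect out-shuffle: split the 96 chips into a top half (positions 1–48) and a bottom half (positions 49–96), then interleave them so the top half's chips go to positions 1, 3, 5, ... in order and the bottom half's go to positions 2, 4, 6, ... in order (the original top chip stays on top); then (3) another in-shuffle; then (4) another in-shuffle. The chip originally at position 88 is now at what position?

Track the chip from position 88 forward through each operation:
  after op 1 (in-shuffle): 88 → 79
  after op 2 (out-shuffle): 79 → 62
  after op 3 (in-shuffle): 62 → 27
  after op 4 (in-shuffle): 27 → 54

54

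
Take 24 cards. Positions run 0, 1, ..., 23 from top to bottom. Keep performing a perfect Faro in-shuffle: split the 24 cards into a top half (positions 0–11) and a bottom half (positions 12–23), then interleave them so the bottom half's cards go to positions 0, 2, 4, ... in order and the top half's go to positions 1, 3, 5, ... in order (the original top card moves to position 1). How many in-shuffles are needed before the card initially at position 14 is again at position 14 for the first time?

4

Follow position 14 under repeated in-shuffles:
14 → 4 → 9 → 19 → 14
It first returns after 4 in-shuffles.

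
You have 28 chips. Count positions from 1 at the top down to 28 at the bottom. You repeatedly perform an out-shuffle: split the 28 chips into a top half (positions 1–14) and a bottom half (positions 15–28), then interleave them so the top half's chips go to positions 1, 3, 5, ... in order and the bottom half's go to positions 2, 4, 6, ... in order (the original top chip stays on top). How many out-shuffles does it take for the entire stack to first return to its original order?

The out-shuffle permutes the 28 positions with cycle lengths [1, 1, 2, 6, 18].
Every chip is home exactly when every cycle has completed a whole number of laps, i.e. after lcm(1, 2, 6, 18) = 18 out-shuffles.

18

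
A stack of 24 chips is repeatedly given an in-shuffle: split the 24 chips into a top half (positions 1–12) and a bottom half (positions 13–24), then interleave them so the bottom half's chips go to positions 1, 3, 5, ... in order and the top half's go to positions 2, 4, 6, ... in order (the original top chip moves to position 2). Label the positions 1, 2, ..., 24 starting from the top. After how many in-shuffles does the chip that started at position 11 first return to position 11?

Follow position 11 under repeated in-shuffles:
11 → 22 → 19 → 13 → 1 → 2 → 4 → 8 → 16 → 7 → 14 → 3 → 6 → 12 → 24 → 23 → 21 → 17 → 9 → 18 → 11
It first returns after 20 in-shuffles.

20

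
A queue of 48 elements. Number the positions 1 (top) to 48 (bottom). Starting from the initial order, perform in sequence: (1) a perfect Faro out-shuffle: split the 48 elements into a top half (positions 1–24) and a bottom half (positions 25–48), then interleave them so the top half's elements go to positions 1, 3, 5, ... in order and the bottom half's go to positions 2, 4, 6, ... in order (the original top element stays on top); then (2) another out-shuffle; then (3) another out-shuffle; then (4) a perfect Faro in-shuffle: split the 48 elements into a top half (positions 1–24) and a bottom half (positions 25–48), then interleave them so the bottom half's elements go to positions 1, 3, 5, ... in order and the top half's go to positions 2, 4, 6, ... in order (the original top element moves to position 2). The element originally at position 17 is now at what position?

21

Track the element from position 17 forward through each operation:
  after op 1 (out-shuffle): 17 → 33
  after op 2 (out-shuffle): 33 → 18
  after op 3 (out-shuffle): 18 → 35
  after op 4 (in-shuffle): 35 → 21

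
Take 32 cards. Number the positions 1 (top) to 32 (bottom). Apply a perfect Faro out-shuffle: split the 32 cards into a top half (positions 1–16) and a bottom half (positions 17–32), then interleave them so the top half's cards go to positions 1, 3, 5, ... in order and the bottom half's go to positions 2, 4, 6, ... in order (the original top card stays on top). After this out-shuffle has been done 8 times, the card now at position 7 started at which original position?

Work backwards from position 7, undoing one out-shuffle at a time:
7 ← 4 ← 18 ← 25 ← 13 ← 7 ← 4 ← 18 ← 25
So the card now at position 7 started at position 25.

25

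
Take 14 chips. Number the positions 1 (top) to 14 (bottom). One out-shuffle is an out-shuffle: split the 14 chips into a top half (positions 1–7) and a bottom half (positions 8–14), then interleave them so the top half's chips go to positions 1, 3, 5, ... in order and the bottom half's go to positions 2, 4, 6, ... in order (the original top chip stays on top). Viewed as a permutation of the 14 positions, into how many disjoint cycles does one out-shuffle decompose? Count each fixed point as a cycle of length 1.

3

Trace each unvisited position around until it returns:
(1) (2 3 5 9 4 7 ... len 12) (14)
3 cycles in total.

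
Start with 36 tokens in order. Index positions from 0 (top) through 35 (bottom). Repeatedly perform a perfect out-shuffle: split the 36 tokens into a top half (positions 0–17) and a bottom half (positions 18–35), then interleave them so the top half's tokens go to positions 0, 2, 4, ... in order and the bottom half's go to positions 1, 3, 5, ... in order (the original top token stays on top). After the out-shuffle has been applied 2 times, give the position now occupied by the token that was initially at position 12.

13

Track the token's position through each out-shuffle:
12 → 24 → 13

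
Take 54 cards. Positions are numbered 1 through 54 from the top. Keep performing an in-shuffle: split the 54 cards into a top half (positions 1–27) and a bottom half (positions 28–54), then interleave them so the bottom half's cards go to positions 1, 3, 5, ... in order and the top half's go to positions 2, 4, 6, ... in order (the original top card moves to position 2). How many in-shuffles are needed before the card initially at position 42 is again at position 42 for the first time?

20

Follow position 42 under repeated in-shuffles:
42 → 29 → 3 → 6 → 12 → 24 → 48 → 41 → 27 → 54 → 53 → 51 → 47 → 39 → 23 → 46 → 37 → 19 → 38 → 21 → 42
It first returns after 20 in-shuffles.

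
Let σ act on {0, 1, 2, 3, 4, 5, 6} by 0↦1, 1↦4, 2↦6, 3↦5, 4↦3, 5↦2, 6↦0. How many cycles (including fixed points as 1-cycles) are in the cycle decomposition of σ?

1

Cycle decomposition: (0 1 4 3 5 2 6).
1 cycle.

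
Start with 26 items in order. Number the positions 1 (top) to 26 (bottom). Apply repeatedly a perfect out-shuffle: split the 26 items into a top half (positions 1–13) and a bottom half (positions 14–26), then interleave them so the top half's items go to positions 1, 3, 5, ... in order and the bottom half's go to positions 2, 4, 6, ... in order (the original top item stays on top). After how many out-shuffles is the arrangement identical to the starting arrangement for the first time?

The out-shuffle permutes the 26 positions with cycle lengths [1, 1, 4, 20].
Every item is home exactly when every cycle has completed a whole number of laps, i.e. after lcm(1, 4, 20) = 20 out-shuffles.

20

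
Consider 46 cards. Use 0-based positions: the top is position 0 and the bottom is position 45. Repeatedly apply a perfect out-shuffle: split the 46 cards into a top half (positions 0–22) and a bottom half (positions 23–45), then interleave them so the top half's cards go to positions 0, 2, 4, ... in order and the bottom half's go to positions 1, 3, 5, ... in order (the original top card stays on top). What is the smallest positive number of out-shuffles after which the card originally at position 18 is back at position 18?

Follow position 18 under repeated out-shuffles:
18 → 36 → 27 → 9 → 18
It first returns after 4 out-shuffles.

4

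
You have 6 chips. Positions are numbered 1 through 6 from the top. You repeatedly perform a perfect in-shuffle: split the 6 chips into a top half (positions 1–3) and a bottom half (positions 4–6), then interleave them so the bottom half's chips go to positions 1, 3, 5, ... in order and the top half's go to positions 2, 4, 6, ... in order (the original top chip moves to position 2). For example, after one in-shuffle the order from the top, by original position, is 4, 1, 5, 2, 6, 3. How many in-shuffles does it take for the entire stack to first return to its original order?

The in-shuffle permutes the 6 positions with cycle lengths [3, 3].
Every chip is home exactly when every cycle has completed a whole number of laps, i.e. after lcm(3) = 3 in-shuffles.

3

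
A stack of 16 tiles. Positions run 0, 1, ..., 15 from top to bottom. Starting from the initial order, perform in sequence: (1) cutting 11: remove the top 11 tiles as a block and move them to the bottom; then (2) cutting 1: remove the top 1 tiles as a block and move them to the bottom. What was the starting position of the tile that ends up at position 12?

8

Undo the operations in reverse order, starting from position 12:
  undo op 2 (cut 1): 12 ← 13
  undo op 1 (cut 11): 13 ← 8
So the tile at position 12 came from original position 8.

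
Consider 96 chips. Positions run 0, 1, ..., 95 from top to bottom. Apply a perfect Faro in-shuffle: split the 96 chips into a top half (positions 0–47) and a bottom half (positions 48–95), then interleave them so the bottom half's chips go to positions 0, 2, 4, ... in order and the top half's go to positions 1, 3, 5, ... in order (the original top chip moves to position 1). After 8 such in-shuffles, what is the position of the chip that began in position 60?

95

Track the chip's position through each in-shuffle:
60 → 24 → 49 → 2 → 5 → 11 → 23 → 47 → 95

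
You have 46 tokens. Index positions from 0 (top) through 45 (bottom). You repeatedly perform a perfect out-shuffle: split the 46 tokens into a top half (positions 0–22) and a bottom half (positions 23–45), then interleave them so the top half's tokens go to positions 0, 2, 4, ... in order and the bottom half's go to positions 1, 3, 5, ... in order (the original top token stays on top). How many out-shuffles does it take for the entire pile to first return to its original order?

The out-shuffle permutes the 46 positions with cycle lengths [1, 1, 2, 4, 4, 4, 6, 12, 12].
Every token is home exactly when every cycle has completed a whole number of laps, i.e. after lcm(1, 2, 4, 6, 12) = 12 out-shuffles.

12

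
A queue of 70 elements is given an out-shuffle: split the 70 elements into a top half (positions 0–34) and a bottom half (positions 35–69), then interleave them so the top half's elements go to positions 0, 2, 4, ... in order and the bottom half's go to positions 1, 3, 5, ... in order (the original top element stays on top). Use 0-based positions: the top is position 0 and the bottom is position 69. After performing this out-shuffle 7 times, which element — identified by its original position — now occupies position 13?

47

Work backwards from position 13, undoing one out-shuffle at a time:
13 ← 41 ← 55 ← 62 ← 31 ← 50 ← 25 ← 47
So the element now at position 13 started at position 47.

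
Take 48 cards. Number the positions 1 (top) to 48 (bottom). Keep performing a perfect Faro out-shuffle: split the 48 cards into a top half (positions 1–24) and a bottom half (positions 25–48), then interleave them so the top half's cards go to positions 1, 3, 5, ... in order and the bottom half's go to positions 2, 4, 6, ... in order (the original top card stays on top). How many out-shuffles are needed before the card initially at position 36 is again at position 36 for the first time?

Follow position 36 under repeated out-shuffles:
36 → 24 → 47 → 46 → 44 → 40 → 32 → 16 → ... → 36 (length 23)
It first returns after 23 out-shuffles.

23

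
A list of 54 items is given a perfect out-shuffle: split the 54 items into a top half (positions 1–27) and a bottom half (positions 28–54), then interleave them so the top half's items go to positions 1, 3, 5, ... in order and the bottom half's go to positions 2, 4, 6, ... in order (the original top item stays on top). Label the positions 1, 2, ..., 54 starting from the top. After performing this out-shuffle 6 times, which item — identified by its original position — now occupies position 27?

Work backwards from position 27, undoing one out-shuffle at a time:
27 ← 14 ← 34 ← 44 ← 49 ← 25 ← 13
So the item now at position 27 started at position 13.

13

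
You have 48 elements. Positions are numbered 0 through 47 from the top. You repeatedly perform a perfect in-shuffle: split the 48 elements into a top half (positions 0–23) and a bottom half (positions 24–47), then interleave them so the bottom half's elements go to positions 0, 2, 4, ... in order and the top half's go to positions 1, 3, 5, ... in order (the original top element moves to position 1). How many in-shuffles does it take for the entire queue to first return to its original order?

The in-shuffle permutes the 48 positions with cycle lengths [3, 3, 21, 21].
Every element is home exactly when every cycle has completed a whole number of laps, i.e. after lcm(3, 21) = 21 in-shuffles.

21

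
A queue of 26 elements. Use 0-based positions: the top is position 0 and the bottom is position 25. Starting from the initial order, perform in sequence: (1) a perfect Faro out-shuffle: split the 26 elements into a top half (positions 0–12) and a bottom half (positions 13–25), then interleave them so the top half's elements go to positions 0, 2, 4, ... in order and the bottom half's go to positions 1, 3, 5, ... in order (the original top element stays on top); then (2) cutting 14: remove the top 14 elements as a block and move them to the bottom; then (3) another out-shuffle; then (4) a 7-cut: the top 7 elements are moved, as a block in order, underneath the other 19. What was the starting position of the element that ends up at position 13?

12

Undo the operations in reverse order, starting from position 13:
  undo op 4 (cut 7): 13 ← 20
  undo op 3 (out-shuffle, from top half): 20 ← 10
  undo op 2 (cut 14): 10 ← 24
  undo op 1 (out-shuffle, from top half): 24 ← 12
So the element at position 13 came from original position 12.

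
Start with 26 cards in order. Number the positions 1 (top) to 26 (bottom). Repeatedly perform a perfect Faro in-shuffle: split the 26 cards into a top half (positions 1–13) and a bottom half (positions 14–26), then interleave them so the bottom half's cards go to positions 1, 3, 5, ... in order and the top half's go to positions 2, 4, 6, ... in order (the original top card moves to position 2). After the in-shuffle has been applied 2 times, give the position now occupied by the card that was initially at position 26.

Track the card's position through each in-shuffle:
26 → 25 → 23

23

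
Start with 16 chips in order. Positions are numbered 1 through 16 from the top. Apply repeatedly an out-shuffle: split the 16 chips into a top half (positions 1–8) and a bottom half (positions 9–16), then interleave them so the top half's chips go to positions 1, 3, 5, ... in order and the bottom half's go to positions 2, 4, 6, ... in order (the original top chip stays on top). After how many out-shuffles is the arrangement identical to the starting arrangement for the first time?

The out-shuffle permutes the 16 positions with cycle lengths [1, 1, 2, 4, 4, 4].
Every chip is home exactly when every cycle has completed a whole number of laps, i.e. after lcm(1, 2, 4) = 4 out-shuffles.

4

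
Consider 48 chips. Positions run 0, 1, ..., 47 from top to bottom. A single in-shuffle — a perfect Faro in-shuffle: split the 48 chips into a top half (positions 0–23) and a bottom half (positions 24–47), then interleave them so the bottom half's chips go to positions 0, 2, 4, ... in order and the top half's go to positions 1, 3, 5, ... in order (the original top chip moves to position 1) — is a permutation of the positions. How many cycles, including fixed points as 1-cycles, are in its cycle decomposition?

Trace each unvisited position around until it returns:
(0 1 3 7 15 31 ... len 21) (2 5 11 23 47 46 ... len 21) (6 13 27) (20 41 34)
4 cycles in total.

4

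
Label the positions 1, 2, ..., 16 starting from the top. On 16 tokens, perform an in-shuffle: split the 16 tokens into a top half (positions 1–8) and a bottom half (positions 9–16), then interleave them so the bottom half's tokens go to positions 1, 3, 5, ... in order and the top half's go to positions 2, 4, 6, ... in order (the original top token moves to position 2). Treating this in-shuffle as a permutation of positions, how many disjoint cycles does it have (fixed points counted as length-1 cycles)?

2

Trace each unvisited position around until it returns:
(1 2 4 8 16 15 13 9) (3 6 12 7 14 11 5 10)
2 cycles in total.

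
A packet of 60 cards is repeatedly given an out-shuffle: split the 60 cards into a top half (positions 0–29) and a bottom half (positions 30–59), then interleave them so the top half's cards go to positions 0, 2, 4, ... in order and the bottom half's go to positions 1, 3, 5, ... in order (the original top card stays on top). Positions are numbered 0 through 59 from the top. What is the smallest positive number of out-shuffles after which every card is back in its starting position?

58

The out-shuffle permutes the 60 positions with cycle lengths [1, 1, 58].
Every card is home exactly when every cycle has completed a whole number of laps, i.e. after lcm(1, 58) = 58 out-shuffles.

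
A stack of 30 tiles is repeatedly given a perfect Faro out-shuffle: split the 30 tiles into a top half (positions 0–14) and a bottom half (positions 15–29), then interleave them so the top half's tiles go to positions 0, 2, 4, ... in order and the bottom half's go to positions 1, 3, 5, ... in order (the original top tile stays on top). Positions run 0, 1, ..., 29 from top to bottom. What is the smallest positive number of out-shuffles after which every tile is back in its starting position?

28

The out-shuffle permutes the 30 positions with cycle lengths [1, 1, 28].
Every tile is home exactly when every cycle has completed a whole number of laps, i.e. after lcm(1, 28) = 28 out-shuffles.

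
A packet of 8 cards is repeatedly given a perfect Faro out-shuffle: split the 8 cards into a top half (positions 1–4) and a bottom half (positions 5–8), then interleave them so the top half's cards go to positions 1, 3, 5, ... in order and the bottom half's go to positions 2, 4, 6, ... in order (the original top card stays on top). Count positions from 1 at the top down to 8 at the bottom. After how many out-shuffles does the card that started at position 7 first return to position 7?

3

Follow position 7 under repeated out-shuffles:
7 → 6 → 4 → 7
It first returns after 3 out-shuffles.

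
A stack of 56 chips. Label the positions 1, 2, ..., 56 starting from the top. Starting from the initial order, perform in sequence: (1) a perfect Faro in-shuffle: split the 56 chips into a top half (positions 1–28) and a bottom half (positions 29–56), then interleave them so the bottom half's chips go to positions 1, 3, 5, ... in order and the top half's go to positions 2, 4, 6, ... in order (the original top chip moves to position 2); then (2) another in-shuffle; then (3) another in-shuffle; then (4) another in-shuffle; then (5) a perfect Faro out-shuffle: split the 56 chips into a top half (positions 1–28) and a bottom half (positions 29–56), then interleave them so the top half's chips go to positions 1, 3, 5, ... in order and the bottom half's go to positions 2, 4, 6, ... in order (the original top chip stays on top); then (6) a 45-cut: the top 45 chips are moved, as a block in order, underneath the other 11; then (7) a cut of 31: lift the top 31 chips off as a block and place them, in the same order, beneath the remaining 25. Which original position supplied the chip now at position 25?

Undo the operations in reverse order, starting from position 25:
  undo op 7 (cut 31): 25 ← 56
  undo op 6 (cut 45): 56 ← 45
  undo op 5 (out-shuffle, from top half): 45 ← 23
  undo op 4 (in-shuffle, from bottom half): 23 ← 40
  undo op 3 (in-shuffle, from top half): 40 ← 20
  undo op 2 (in-shuffle, from top half): 20 ← 10
  undo op 1 (in-shuffle, from top half): 10 ← 5
So the chip at position 25 came from original position 5.

5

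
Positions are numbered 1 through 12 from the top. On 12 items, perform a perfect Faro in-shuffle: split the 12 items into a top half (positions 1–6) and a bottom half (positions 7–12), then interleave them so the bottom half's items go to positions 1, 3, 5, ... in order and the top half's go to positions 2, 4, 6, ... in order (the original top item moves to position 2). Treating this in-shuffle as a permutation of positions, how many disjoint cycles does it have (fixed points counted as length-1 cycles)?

Trace each unvisited position around until it returns:
(1 2 4 8 3 6 ... len 12)
1 cycle in total.

1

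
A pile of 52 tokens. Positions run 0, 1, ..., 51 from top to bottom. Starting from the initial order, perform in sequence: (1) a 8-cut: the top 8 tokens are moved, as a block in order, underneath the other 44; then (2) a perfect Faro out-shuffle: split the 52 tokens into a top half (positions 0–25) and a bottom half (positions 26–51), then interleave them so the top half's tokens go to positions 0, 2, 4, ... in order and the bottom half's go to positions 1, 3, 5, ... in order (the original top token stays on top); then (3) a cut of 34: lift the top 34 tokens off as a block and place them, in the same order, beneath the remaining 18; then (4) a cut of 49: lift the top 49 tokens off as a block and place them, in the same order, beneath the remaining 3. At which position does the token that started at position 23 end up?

Track the token from position 23 forward through each operation:
  after op 1 (cut 8): 23 → 15
  after op 2 (out-shuffle): 15 → 30
  after op 3 (cut 34): 30 → 48
  after op 4 (cut 49): 48 → 51

51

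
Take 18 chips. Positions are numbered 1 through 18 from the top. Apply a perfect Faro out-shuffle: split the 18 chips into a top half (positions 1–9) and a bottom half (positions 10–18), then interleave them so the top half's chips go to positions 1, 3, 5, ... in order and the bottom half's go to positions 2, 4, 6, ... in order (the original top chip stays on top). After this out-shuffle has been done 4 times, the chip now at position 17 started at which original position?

2

Work backwards from position 17, undoing one out-shuffle at a time:
17 ← 9 ← 5 ← 3 ← 2
So the chip now at position 17 started at position 2.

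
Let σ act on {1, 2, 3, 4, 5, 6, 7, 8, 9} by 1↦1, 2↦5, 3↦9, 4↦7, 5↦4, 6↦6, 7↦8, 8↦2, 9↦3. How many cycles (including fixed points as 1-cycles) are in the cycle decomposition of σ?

4

Cycle decomposition: (1) (2 5 4 7 8) (3 9) (6).
4 cycles.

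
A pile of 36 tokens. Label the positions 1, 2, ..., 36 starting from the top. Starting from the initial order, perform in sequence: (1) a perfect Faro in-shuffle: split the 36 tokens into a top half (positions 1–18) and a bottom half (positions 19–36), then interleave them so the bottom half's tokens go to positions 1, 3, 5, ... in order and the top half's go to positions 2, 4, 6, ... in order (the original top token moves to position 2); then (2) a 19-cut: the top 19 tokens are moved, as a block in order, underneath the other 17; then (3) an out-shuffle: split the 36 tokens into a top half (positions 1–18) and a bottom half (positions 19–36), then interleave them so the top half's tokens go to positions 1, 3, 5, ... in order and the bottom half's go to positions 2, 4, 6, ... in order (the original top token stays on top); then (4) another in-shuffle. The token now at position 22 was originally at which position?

Undo the operations in reverse order, starting from position 22:
  undo op 4 (in-shuffle, from top half): 22 ← 11
  undo op 3 (out-shuffle, from top half): 11 ← 6
  undo op 2 (cut 19): 6 ← 25
  undo op 1 (in-shuffle, from bottom half): 25 ← 31
So the token at position 22 came from original position 31.

31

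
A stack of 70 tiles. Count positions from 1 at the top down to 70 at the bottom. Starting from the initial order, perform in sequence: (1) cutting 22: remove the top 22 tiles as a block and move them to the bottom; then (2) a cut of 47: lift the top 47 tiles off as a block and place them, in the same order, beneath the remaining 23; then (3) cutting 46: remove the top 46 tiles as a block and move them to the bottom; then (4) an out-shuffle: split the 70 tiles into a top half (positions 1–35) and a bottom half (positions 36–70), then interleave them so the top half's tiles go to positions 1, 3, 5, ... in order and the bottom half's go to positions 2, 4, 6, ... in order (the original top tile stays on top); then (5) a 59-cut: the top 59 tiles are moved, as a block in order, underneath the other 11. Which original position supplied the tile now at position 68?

Undo the operations in reverse order, starting from position 68:
  undo op 5 (cut 59): 68 ← 57
  undo op 4 (out-shuffle, from top half): 57 ← 29
  undo op 3 (cut 46): 29 ← 5
  undo op 2 (cut 47): 5 ← 52
  undo op 1 (cut 22): 52 ← 4
So the tile at position 68 came from original position 4.

4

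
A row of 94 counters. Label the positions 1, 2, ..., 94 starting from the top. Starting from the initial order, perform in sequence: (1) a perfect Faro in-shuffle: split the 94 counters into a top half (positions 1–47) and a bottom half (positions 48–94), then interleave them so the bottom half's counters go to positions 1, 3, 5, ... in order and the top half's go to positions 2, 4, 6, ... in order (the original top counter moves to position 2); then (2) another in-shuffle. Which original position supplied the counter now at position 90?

70

Undo the operations in reverse order, starting from position 90:
  undo op 2 (in-shuffle, from top half): 90 ← 45
  undo op 1 (in-shuffle, from bottom half): 45 ← 70
So the counter at position 90 came from original position 70.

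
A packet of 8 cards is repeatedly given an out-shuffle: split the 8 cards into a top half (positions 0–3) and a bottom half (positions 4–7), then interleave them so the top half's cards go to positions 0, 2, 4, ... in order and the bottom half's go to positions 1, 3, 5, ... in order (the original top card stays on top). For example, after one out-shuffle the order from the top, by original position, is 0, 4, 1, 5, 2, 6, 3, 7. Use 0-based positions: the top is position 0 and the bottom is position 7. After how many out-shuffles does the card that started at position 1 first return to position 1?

Follow position 1 under repeated out-shuffles:
1 → 2 → 4 → 1
It first returns after 3 out-shuffles.

3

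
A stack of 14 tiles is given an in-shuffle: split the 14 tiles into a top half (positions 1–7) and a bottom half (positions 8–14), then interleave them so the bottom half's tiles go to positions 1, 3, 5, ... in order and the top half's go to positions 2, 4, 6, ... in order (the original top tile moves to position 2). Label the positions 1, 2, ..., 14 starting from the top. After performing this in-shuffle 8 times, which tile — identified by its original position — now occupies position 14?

Work backwards from position 14, undoing one in-shuffle at a time:
14 ← 7 ← 11 ← 13 ← 14 ← 7 ← 11 ← 13 ← 14
So the tile now at position 14 started at position 14.

14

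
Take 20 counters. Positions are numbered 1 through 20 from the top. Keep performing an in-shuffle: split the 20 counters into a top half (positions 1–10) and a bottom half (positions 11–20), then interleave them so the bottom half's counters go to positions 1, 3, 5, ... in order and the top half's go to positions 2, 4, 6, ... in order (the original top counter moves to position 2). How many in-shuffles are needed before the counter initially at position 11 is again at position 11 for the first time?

Follow position 11 under repeated in-shuffles:
11 → 1 → 2 → 4 → 8 → 16 → 11
It first returns after 6 in-shuffles.

6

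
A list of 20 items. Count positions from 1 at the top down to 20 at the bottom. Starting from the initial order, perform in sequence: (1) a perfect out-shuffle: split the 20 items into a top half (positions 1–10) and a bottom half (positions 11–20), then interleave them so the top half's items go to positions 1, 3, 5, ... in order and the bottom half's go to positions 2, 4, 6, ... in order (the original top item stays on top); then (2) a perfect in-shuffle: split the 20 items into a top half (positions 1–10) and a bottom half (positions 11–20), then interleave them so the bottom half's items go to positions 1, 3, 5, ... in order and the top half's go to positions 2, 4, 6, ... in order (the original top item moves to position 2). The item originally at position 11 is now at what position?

Track the item from position 11 forward through each operation:
  after op 1 (out-shuffle): 11 → 2
  after op 2 (in-shuffle): 2 → 4

4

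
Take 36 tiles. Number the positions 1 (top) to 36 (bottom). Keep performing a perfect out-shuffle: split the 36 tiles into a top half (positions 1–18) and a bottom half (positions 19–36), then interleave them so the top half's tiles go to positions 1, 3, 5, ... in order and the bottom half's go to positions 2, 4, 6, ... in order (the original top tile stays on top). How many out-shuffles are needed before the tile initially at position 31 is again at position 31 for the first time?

Follow position 31 under repeated out-shuffles:
31 → 26 → 16 → 31
It first returns after 3 out-shuffles.

3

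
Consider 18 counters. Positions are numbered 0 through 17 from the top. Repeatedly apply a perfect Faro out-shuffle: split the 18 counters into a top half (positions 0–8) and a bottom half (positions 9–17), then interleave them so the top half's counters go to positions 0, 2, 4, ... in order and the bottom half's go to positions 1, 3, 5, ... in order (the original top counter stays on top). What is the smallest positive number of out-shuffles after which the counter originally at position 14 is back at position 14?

8

Follow position 14 under repeated out-shuffles:
14 → 11 → 5 → 10 → 3 → 6 → 12 → 7 → 14
It first returns after 8 out-shuffles.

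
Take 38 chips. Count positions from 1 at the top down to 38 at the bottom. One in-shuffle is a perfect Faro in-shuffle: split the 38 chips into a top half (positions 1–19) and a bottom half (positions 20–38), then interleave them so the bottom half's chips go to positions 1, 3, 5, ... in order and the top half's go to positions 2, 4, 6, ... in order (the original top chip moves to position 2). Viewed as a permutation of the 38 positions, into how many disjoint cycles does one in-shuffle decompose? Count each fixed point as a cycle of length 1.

Trace each unvisited position around until it returns:
(1 2 4 8 16 32 ... len 12) (3 6 12 24 9 18 ... len 12) (7 14 28 17 34 29 ... len 12) (13 26)
4 cycles in total.

4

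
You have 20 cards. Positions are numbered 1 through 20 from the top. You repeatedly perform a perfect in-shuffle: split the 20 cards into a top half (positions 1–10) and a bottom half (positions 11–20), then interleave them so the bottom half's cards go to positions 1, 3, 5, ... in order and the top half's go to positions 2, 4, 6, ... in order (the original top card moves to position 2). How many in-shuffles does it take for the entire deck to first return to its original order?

The in-shuffle permutes the 20 positions with cycle lengths [2, 3, 3, 6, 6].
Every card is home exactly when every cycle has completed a whole number of laps, i.e. after lcm(2, 3, 6) = 6 in-shuffles.

6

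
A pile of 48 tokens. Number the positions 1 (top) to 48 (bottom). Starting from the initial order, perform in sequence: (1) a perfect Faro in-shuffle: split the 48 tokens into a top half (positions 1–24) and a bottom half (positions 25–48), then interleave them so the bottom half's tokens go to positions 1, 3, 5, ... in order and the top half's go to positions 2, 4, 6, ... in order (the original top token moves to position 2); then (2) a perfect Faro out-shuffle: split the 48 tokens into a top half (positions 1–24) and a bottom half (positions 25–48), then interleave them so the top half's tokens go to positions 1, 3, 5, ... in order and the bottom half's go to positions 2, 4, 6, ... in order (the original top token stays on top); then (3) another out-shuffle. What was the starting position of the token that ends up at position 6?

Undo the operations in reverse order, starting from position 6:
  undo op 3 (out-shuffle, from bottom half): 6 ← 27
  undo op 2 (out-shuffle, from top half): 27 ← 14
  undo op 1 (in-shuffle, from top half): 14 ← 7
So the token at position 6 came from original position 7.

7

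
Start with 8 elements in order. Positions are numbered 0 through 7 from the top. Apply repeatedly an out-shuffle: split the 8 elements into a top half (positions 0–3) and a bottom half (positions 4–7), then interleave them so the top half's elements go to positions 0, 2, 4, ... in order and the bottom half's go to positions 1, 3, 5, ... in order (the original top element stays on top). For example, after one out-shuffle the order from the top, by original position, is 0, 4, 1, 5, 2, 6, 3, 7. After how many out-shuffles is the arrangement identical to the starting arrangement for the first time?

The out-shuffle permutes the 8 positions with cycle lengths [1, 1, 3, 3].
Every element is home exactly when every cycle has completed a whole number of laps, i.e. after lcm(1, 3) = 3 out-shuffles.

3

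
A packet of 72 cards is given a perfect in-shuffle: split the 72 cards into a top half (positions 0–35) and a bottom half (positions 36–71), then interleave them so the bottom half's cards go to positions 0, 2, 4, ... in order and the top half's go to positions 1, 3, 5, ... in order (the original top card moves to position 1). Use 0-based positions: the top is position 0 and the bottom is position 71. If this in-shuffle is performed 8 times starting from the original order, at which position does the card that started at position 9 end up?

Track the card's position through each in-shuffle:
9 → 19 → 39 → 6 → 13 → 27 → 55 → 38 → 4

4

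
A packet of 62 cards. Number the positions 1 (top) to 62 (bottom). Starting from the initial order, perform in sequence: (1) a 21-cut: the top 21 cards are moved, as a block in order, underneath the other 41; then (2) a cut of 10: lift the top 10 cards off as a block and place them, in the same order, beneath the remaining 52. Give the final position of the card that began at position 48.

Track the card from position 48 forward through each operation:
  after op 1 (cut 21): 48 → 27
  after op 2 (cut 10): 27 → 17

17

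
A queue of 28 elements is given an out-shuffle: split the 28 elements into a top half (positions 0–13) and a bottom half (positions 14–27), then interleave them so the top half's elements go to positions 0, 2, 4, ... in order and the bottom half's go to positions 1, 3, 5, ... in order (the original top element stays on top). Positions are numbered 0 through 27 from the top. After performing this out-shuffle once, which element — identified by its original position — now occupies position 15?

21

Work backwards from position 15, undoing one out-shuffle at a time:
15 ← 21
So the element now at position 15 started at position 21.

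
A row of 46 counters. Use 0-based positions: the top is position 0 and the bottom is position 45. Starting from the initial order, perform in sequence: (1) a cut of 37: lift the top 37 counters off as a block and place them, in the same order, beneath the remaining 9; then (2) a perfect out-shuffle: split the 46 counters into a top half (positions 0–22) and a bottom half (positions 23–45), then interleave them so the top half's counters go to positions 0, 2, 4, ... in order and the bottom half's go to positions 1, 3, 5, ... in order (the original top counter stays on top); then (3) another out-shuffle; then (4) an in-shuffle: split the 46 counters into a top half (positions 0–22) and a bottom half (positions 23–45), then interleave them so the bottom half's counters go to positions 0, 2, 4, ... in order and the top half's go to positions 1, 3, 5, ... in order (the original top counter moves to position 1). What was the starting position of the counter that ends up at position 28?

Undo the operations in reverse order, starting from position 28:
  undo op 4 (in-shuffle, from bottom half): 28 ← 37
  undo op 3 (out-shuffle, from bottom half): 37 ← 41
  undo op 2 (out-shuffle, from bottom half): 41 ← 43
  undo op 1 (cut 37): 43 ← 34
So the counter at position 28 came from original position 34.

34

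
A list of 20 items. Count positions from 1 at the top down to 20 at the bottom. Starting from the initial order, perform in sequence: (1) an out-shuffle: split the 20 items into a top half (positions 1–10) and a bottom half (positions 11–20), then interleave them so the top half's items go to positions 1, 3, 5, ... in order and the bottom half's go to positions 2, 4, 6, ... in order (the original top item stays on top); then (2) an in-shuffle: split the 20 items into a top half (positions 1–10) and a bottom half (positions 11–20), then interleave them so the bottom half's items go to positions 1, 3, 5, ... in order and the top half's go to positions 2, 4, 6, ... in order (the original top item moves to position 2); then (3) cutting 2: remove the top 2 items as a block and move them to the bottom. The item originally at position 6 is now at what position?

Track the item from position 6 forward through each operation:
  after op 1 (out-shuffle): 6 → 11
  after op 2 (in-shuffle): 11 → 1
  after op 3 (cut 2): 1 → 19

19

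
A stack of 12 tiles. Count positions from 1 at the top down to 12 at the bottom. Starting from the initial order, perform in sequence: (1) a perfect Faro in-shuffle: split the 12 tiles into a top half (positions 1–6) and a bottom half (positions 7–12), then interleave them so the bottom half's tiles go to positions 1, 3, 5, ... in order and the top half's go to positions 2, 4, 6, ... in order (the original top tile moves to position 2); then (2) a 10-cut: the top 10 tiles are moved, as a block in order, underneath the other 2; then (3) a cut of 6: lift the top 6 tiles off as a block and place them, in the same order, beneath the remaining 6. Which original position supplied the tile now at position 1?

9

Undo the operations in reverse order, starting from position 1:
  undo op 3 (cut 6): 1 ← 7
  undo op 2 (cut 10): 7 ← 5
  undo op 1 (in-shuffle, from bottom half): 5 ← 9
So the tile at position 1 came from original position 9.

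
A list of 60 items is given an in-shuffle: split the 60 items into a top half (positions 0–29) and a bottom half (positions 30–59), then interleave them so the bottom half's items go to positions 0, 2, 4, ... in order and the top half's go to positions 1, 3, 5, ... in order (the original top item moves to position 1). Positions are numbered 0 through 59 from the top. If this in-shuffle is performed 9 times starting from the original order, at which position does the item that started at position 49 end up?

40

Track the item's position through each in-shuffle:
49 → 38 → 16 → 33 → 6 → 13 → 27 → 55 → 50 → 40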